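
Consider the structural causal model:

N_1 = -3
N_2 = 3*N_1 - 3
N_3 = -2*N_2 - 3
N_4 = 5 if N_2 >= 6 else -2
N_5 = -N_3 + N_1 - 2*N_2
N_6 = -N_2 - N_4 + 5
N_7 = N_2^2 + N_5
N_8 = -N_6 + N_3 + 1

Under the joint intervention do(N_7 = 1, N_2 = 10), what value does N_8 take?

The joint intervention fixes N_7 = 1, N_2 = 10, removing each variable's own equation.
N_3 = -2*N_2 - 3  [with N_2=10]  = -23
N_4 = 5 if N_2 >= 6 else -2  [with N_2=10]  = 5
N_6 = -N_2 - N_4 + 5  [with N_2=10, N_4=5]  = -10
N_8 = -N_6 + N_3 + 1  [with N_6=-10, N_3=-23]  = -12

-12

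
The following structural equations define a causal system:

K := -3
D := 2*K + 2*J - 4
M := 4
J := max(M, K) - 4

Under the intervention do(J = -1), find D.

-12

The intervention breaks the incoming arrows to J: J := max(M, K) - 4 no longer applies, and J = -1.
D = 2*K + 2*J - 4  [with K=-3, J=-1]  = -12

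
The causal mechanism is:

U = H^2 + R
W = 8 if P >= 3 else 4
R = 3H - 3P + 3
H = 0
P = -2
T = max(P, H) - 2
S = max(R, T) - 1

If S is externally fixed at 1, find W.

The intervention breaks the incoming arrows to S: S = max(R, T) - 1 no longer applies, and S = 1.
Since W is not a descendant of the intervened variable, it is unaffected.
W = 8 if P >= 3 else 4  [with P=-2]  = 4

4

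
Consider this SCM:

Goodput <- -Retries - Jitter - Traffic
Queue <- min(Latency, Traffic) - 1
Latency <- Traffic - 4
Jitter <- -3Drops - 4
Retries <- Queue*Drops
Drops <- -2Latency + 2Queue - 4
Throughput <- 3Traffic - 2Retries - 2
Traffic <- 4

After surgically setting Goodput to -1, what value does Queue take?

Under do(Goodput=-1), the mechanism Goodput <- -Retries - Jitter - Traffic is discarded; Goodput is fixed at -1.
No directed path runs from Goodput to Queue, so Queue keeps its natural value.
Latency = Traffic - 4  [with Traffic=4]  = 0
Queue = min(Latency, Traffic) - 1  [with Latency=0, Traffic=4]  = -1

-1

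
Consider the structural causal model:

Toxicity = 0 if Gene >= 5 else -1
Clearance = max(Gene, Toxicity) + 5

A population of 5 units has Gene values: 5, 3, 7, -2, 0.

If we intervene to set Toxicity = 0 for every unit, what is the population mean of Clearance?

do(Toxicity=0) breaks Toxicity's dependence on Gene. With Toxicity=0 fixed, Clearance across the units is 10, 8, 12, 5, 5, mean 8.

8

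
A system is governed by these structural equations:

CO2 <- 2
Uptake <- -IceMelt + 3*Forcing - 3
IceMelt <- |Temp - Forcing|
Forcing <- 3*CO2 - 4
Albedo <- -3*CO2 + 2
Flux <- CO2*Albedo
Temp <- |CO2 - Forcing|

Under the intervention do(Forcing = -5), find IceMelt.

Under do(Forcing=-5), the mechanism Forcing <- 3*CO2 - 4 is discarded; Forcing is fixed at -5.
Temp = |CO2 - Forcing|  [with CO2=2, Forcing=-5]  = 7
IceMelt = |Temp - Forcing|  [with Temp=7, Forcing=-5]  = 12

12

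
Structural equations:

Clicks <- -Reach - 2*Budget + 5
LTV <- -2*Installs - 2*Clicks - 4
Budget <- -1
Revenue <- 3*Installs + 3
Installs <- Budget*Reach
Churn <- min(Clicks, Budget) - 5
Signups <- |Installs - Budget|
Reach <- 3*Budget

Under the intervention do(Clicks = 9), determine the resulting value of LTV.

The intervention breaks the incoming arrows to Clicks: Clicks <- -Reach - 2*Budget + 5 no longer applies, and Clicks = 9.
Reach = 3*Budget  [with Budget=-1]  = -3
Installs = Budget*Reach  [with Budget=-1, Reach=-3]  = 3
LTV = -2*Installs - 2*Clicks - 4  [with Installs=3, Clicks=9]  = -28

-28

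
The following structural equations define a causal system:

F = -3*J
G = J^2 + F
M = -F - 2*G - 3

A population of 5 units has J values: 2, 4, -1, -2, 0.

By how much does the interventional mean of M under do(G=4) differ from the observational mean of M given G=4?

The intervention sets G=4 in all 5 units regardless of J. Recomputing M per unit gives -5, 1, -14, -17, -11; average -9.2.
Conditioning on G=4 selects the 2 unit(s) with J ∈ {4, -1}. Their M values: 1, -14. Mean = -6.5.
Difference = -9.2 − (-6.5) = -2.7.

-2.7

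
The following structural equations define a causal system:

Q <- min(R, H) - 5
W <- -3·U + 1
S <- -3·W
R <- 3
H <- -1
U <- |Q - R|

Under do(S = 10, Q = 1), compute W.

-5

Under do(S = 10, Q = 1), each intervened variable's structural equation is replaced by its fixed value.
U = |Q - R|  [with Q=1, R=3]  = 2
W = -3·U + 1  [with U=2]  = -5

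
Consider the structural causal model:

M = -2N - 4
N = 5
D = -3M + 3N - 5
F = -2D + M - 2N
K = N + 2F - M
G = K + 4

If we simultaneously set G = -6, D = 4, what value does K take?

Under do(G = -6, D = 4), each intervened variable's structural equation is replaced by its fixed value.
M = -2N - 4  [with N=5]  = -14
F = -2D + M - 2N  [with D=4, M=-14, N=5]  = -32
K = N + 2F - M  [with N=5, F=-32, M=-14]  = -45

-45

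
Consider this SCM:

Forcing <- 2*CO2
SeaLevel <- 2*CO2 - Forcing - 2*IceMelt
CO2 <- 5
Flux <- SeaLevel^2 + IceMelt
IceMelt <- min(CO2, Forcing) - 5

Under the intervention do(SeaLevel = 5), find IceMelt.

0

Under do(SeaLevel=5), the mechanism SeaLevel <- 2*CO2 - Forcing - 2*IceMelt is discarded; SeaLevel is fixed at 5.
Since IceMelt is not a descendant of the intervened variable, it is unaffected.
Forcing = 2*CO2  [with CO2=5]  = 10
IceMelt = min(CO2, Forcing) - 5  [with CO2=5, Forcing=10]  = 0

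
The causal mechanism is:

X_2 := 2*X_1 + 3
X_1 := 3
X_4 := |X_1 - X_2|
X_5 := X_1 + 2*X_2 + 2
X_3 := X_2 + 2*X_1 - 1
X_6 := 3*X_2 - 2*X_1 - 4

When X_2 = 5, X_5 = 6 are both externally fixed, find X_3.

10

Under do(X_2 = 5, X_5 = 6), each intervened variable's structural equation is replaced by its fixed value.
X_3 = X_2 + 2*X_1 - 1  [with X_2=5, X_1=3]  = 10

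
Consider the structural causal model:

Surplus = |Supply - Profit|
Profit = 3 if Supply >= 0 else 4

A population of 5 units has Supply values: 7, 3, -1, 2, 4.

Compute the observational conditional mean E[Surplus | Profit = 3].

1.5

Conditioning on Profit=3 selects the 4 unit(s) with Supply ∈ {7, 3, 2, 4}. Their Surplus values: 4, 0, 1, 1. Mean = 1.5.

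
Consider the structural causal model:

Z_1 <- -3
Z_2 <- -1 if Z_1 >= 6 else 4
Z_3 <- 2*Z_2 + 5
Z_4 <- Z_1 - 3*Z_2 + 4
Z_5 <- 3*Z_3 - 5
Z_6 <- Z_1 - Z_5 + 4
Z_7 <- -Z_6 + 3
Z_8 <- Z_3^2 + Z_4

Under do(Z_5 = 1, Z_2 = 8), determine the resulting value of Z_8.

Under do(Z_5 = 1, Z_2 = 8), each intervened variable's structural equation is replaced by its fixed value.
Z_3 = 2*Z_2 + 5  [with Z_2=8]  = 21
Z_4 = Z_1 - 3*Z_2 + 4  [with Z_1=-3, Z_2=8]  = -23
Z_8 = Z_3^2 + Z_4  [with Z_3=21, Z_4=-23]  = 418

418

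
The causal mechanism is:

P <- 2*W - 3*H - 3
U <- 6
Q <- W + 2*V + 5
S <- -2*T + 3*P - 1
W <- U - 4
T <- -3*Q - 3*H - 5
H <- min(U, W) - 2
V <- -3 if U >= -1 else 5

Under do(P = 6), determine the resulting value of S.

Intervening sets P = 6 and removes its equation (P <- 2*W - 3*H - 3).
W = U - 4  [with U=6]  = 2
H = min(U, W) - 2  [with U=6, W=2]  = 0
V = -3 if U >= -1 else 5  [with U=6]  = -3
Q = W + 2*V + 5  [with W=2, V=-3]  = 1
T = -3*Q - 3*H - 5  [with Q=1, H=0]  = -8
S = -2*T + 3*P - 1  [with T=-8, P=6]  = 33

33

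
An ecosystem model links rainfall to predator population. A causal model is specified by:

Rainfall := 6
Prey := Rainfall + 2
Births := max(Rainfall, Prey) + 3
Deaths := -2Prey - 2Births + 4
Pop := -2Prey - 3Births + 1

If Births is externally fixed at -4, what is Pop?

do(Births=-4) replaces the equation Births := max(Rainfall, Prey) + 3 with the constant Births = -4.
Prey = Rainfall + 2  [with Rainfall=6]  = 8
Pop = -2Prey - 3Births + 1  [with Prey=8, Births=-4]  = -3

-3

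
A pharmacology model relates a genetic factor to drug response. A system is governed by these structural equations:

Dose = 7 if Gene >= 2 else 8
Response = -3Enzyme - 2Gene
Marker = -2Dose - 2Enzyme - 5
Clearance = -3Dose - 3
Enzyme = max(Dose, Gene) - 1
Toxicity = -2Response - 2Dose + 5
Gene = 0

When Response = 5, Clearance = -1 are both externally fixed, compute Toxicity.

-21

Under do(Response = 5, Clearance = -1), each intervened variable's structural equation is replaced by its fixed value.
Dose = 7 if Gene >= 2 else 8  [with Gene=0]  = 8
Toxicity = -2Response - 2Dose + 5  [with Response=5, Dose=8]  = -21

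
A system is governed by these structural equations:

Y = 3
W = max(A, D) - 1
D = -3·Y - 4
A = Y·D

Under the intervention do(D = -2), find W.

-3

Under do(D=-2), the mechanism D = -3·Y - 4 is discarded; D is fixed at -2.
A = Y·D  [with Y=3, D=-2]  = -6
W = max(A, D) - 1  [with A=-6, D=-2]  = -3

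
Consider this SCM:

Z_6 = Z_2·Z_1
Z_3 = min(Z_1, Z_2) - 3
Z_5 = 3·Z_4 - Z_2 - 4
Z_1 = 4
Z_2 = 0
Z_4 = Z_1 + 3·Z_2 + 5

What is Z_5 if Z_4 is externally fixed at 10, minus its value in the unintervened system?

Intervening sets Z_4 = 10 and removes its equation (Z_4 = Z_1 + 3·Z_2 + 5).
Z_5 = 3·Z_4 - Z_2 - 4  [with Z_4=10, Z_2=0]  = 26
Without intervention: Z_4 = Z_1 + 3·Z_2 + 5  [with Z_1=4, Z_2=0]  = 9; Z_5 = 3·Z_4 - Z_2 - 4  [with Z_4=9, Z_2=0]  = 23.
Change = 26 − 23 = 3.

3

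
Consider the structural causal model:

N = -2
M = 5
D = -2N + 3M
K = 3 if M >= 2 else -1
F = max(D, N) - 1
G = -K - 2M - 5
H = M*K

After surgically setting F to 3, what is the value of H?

15

Under do(F=3), the mechanism F = max(D, N) - 1 is discarded; F is fixed at 3.
Since H is not a descendant of the intervened variable, it is unaffected.
K = 3 if M >= 2 else -1  [with M=5]  = 3
H = M*K  [with M=5, K=3]  = 15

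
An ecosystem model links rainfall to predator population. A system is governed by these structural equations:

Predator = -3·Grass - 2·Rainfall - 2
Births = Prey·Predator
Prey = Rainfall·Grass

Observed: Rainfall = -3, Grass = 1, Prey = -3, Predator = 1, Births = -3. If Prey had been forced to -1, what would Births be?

do(Prey=-1) replaces the equation Prey = Rainfall·Grass with the constant Prey = -1.
Predator = -3·Grass - 2·Rainfall - 2  [with Grass=1, Rainfall=-3]  = 1
Births = Prey·Predator  [with Prey=-1, Predator=1]  = -1

-1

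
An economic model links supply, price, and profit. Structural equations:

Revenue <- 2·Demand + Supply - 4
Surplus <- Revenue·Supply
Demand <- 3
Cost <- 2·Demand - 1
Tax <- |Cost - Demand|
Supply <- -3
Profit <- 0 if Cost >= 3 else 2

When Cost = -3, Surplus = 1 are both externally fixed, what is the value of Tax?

Setting Cost = -3, Surplus = 1 by intervention discards those variables' equations.
Tax = |Cost - Demand|  [with Cost=-3, Demand=3]  = 6

6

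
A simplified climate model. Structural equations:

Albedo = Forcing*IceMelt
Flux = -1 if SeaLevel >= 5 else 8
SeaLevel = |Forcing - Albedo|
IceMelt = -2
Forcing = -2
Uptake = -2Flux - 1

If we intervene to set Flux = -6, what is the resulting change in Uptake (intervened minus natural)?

The intervention breaks the incoming arrows to Flux: Flux = -1 if SeaLevel >= 5 else 8 no longer applies, and Flux = -6.
Uptake = -2Flux - 1  [with Flux=-6]  = 11
Without intervention: Albedo = Forcing*IceMelt  [with Forcing=-2, IceMelt=-2]  = 4; SeaLevel = |Forcing - Albedo|  [with Forcing=-2, Albedo=4]  = 6; Flux = -1 if SeaLevel >= 5 else 8  [with SeaLevel=6]  = -1; Uptake = -2Flux - 1  [with Flux=-1]  = 1.
Change = 11 − 1 = 10.

10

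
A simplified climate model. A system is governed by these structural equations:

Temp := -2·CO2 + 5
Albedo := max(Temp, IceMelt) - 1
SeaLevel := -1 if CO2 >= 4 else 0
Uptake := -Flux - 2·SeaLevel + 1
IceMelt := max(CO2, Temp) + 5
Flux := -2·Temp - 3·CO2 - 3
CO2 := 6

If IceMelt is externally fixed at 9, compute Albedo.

8

The intervention breaks the incoming arrows to IceMelt: IceMelt := max(CO2, Temp) + 5 no longer applies, and IceMelt = 9.
Temp = -2·CO2 + 5  [with CO2=6]  = -7
Albedo = max(Temp, IceMelt) - 1  [with Temp=-7, IceMelt=9]  = 8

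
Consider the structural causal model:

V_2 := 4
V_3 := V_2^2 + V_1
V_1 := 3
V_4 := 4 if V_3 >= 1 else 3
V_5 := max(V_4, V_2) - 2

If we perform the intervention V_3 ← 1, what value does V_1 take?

3

Under do(V_3=1), the mechanism V_3 := V_2^2 + V_1 is discarded; V_3 is fixed at 1.
V_1 is not downstream of the intervention, so its value is determined by the original equations.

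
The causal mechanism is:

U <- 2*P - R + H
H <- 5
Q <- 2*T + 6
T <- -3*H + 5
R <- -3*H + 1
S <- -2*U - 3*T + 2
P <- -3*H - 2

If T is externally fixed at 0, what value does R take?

Under do(T=0), the mechanism T <- -3*H + 5 is discarded; T is fixed at 0.
Since R is not a descendant of the intervened variable, it is unaffected.
R = -3*H + 1  [with H=5]  = -14

-14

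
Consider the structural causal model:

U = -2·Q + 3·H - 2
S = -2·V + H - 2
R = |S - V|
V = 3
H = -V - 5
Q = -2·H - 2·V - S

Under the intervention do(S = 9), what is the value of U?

The intervention breaks the incoming arrows to S: S = -2·V + H - 2 no longer applies, and S = 9.
H = -V - 5  [with V=3]  = -8
Q = -2·H - 2·V - S  [with H=-8, V=3, S=9]  = 1
U = -2·Q + 3·H - 2  [with Q=1, H=-8]  = -28

-28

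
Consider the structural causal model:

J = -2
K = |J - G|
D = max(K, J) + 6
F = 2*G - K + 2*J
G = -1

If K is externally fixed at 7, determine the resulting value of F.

-13

The intervention breaks the incoming arrows to K: K = |J - G| no longer applies, and K = 7.
F = 2*G - K + 2*J  [with G=-1, K=7, J=-2]  = -13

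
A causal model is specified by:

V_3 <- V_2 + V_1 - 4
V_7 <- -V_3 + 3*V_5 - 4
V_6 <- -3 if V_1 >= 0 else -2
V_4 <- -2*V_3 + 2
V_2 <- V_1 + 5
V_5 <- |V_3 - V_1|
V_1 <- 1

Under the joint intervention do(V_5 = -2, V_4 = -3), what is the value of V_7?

-13

Setting V_5 = -2, V_4 = -3 by intervention discards those variables' equations.
V_2 = V_1 + 5  [with V_1=1]  = 6
V_3 = V_2 + V_1 - 4  [with V_2=6, V_1=1]  = 3
V_7 = -V_3 + 3*V_5 - 4  [with V_3=3, V_5=-2]  = -13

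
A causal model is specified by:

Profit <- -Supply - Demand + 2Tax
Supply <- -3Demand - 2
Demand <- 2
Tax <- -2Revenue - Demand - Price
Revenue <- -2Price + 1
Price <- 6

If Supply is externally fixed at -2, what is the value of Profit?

28

The intervention breaks the incoming arrows to Supply: Supply <- -3Demand - 2 no longer applies, and Supply = -2.
Revenue = -2Price + 1  [with Price=6]  = -11
Tax = -2Revenue - Demand - Price  [with Revenue=-11, Demand=2, Price=6]  = 14
Profit = -Supply - Demand + 2Tax  [with Supply=-2, Demand=2, Tax=14]  = 28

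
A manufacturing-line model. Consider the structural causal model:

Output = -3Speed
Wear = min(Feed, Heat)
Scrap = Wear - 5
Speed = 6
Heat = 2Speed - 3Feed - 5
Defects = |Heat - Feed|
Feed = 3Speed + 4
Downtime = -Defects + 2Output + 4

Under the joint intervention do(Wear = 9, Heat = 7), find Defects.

15

The joint intervention fixes Wear = 9, Heat = 7, removing each variable's own equation.
Feed = 3Speed + 4  [with Speed=6]  = 22
Defects = |Heat - Feed|  [with Heat=7, Feed=22]  = 15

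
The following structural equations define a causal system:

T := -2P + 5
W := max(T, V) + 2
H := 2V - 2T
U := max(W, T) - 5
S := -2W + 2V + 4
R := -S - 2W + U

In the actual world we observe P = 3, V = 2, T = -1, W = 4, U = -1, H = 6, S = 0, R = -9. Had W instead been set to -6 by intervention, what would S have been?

The intervention breaks the incoming arrows to W: W := max(T, V) + 2 no longer applies, and W = -6.
S = -2W + 2V + 4  [with W=-6, V=2]  = 20

20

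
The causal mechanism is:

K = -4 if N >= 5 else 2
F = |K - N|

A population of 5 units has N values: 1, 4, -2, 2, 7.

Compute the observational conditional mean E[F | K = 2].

E[F|K=2] averages over only the 4 units with K=2 (N = 1, 4, -2, 2): F = 1, 2, 4, 0, mean 1.75.

1.75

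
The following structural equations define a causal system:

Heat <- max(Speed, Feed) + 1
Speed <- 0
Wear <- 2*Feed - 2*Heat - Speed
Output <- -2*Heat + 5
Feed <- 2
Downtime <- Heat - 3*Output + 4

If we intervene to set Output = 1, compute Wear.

-2

The intervention breaks the incoming arrows to Output: Output <- -2*Heat + 5 no longer applies, and Output = 1.
Since Wear is not a descendant of the intervened variable, it is unaffected.
Heat = max(Speed, Feed) + 1  [with Speed=0, Feed=2]  = 3
Wear = 2*Feed - 2*Heat - Speed  [with Feed=2, Heat=3, Speed=0]  = -2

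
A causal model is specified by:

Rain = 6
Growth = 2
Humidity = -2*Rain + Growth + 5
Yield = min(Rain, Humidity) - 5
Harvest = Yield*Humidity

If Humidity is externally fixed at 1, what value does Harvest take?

-4

do(Humidity=1) replaces the equation Humidity = -2*Rain + Growth + 5 with the constant Humidity = 1.
Yield = min(Rain, Humidity) - 5  [with Rain=6, Humidity=1]  = -4
Harvest = Yield*Humidity  [with Yield=-4, Humidity=1]  = -4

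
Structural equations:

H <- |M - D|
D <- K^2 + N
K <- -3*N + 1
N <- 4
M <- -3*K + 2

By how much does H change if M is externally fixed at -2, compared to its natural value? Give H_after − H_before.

37

Intervening sets M = -2 and removes its equation (M <- -3*K + 2).
K = -3*N + 1  [with N=4]  = -11
D = K^2 + N  [with K=-11, N=4]  = 125
H = |M - D|  [with M=-2, D=125]  = 127
Without intervention: K = -3*N + 1  [with N=4]  = -11; D = K^2 + N  [with K=-11, N=4]  = 125; M = -3*K + 2  [with K=-11]  = 35; H = |M - D|  [with M=35, D=125]  = 90.
Change = 127 − 90 = 37.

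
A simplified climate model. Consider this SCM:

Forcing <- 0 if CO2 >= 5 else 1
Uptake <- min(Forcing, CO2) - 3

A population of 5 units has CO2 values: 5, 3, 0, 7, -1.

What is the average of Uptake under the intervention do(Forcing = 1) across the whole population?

The intervention sets Forcing=1 in all 5 units regardless of CO2. Recomputing Uptake per unit gives -2, -2, -3, -2, -4; average -2.6.

-2.6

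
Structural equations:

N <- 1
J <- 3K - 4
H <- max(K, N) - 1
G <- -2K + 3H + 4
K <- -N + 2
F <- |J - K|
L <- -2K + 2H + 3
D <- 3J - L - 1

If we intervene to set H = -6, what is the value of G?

The intervention breaks the incoming arrows to H: H <- max(K, N) - 1 no longer applies, and H = -6.
K = -N + 2  [with N=1]  = 1
G = -2K + 3H + 4  [with K=1, H=-6]  = -16

-16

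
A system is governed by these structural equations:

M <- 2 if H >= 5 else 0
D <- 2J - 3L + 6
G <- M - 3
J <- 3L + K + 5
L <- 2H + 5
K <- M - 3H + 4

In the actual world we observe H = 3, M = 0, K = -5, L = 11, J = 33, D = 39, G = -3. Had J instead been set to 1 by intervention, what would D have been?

The intervention breaks the incoming arrows to J: J <- 3L + K + 5 no longer applies, and J = 1.
L = 2H + 5  [with H=3]  = 11
D = 2J - 3L + 6  [with J=1, L=11]  = -25

-25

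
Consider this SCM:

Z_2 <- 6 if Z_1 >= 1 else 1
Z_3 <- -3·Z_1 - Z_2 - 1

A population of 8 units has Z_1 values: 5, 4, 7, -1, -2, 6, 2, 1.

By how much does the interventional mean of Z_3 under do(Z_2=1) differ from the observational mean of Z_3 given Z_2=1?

-12.75

do(Z_2=1) breaks Z_2's dependence on Z_1. With Z_2=1 fixed, Z_3 across the units is -17, -14, -23, 1, 4, -20, -8, -5, mean -10.25.
Observing Z_2=1 restricts to units where Z_2's equation naturally yields 1: Z_1 ∈ {-1, -2}. In that subpopulation Z_3 = 1, 4, mean 2.5.
Difference = -10.25 − 2.5 = -12.75.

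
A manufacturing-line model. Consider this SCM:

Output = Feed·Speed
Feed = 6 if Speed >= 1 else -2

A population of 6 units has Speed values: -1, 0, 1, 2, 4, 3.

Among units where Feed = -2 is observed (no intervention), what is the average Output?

1

Observing Feed=-2 restricts to units where Feed's equation naturally yields -2: Speed ∈ {-1, 0}. In that subpopulation Output = 2, 0, mean 1.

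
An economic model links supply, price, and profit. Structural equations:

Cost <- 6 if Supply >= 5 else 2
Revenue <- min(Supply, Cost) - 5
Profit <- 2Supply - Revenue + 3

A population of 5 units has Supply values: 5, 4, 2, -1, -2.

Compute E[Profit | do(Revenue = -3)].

9.2

The intervention sets Revenue=-3 in all 5 units regardless of Supply. Recomputing Profit per unit gives 16, 14, 10, 4, 2; average 9.2.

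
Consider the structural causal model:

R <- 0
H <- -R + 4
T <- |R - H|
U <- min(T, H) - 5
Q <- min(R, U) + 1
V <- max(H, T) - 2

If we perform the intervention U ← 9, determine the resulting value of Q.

Intervening sets U = 9 and removes its equation (U <- min(T, H) - 5).
Q = min(R, U) + 1  [with R=0, U=9]  = 1

1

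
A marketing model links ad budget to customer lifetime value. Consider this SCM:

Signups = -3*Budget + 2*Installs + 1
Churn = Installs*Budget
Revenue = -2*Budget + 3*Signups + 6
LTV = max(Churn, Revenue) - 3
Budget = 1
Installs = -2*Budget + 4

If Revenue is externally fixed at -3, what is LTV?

-1

The intervention breaks the incoming arrows to Revenue: Revenue = -2*Budget + 3*Signups + 6 no longer applies, and Revenue = -3.
Installs = -2*Budget + 4  [with Budget=1]  = 2
Churn = Installs*Budget  [with Installs=2, Budget=1]  = 2
LTV = max(Churn, Revenue) - 3  [with Churn=2, Revenue=-3]  = -1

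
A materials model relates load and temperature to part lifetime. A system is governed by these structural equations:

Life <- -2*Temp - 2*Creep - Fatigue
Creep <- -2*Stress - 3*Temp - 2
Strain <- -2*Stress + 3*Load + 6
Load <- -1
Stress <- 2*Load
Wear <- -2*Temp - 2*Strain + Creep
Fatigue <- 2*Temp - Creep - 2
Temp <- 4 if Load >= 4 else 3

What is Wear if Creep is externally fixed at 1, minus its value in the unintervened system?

The intervention breaks the incoming arrows to Creep: Creep <- -2*Stress - 3*Temp - 2 no longer applies, and Creep = 1.
Stress = 2*Load  [with Load=-1]  = -2
Strain = -2*Stress + 3*Load + 6  [with Stress=-2, Load=-1]  = 7
Temp = 4 if Load >= 4 else 3  [with Load=-1]  = 3
Wear = -2*Temp - 2*Strain + Creep  [with Temp=3, Strain=7, Creep=1]  = -19
Without intervention: Stress = 2*Load  [with Load=-1]  = -2; Strain = -2*Stress + 3*Load + 6  [with Stress=-2, Load=-1]  = 7; Temp = 4 if Load >= 4 else 3  [with Load=-1]  = 3; Creep = -2*Stress - 3*Temp - 2  [with Stress=-2, Temp=3]  = -7; Wear = -2*Temp - 2*Strain + Creep  [with Temp=3, Strain=7, Creep=-7]  = -27.
Change = -19 − (-27) = 8.

8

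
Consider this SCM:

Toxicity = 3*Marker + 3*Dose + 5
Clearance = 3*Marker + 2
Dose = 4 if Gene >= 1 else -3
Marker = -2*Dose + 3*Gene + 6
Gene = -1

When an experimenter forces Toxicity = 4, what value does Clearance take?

29

Intervening sets Toxicity = 4 and removes its equation (Toxicity = 3*Marker + 3*Dose + 5).
No directed path runs from Toxicity to Clearance, so Clearance keeps its natural value.
Dose = 4 if Gene >= 1 else -3  [with Gene=-1]  = -3
Marker = -2*Dose + 3*Gene + 6  [with Dose=-3, Gene=-1]  = 9
Clearance = 3*Marker + 2  [with Marker=9]  = 29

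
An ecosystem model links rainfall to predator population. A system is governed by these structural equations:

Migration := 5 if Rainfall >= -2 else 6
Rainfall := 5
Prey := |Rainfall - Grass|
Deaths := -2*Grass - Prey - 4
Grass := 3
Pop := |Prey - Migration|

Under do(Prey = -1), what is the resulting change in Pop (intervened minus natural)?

3

The intervention breaks the incoming arrows to Prey: Prey := |Rainfall - Grass| no longer applies, and Prey = -1.
Migration = 5 if Rainfall >= -2 else 6  [with Rainfall=5]  = 5
Pop = |Prey - Migration|  [with Prey=-1, Migration=5]  = 6
Without intervention: Prey = |Rainfall - Grass|  [with Rainfall=5, Grass=3]  = 2; Migration = 5 if Rainfall >= -2 else 6  [with Rainfall=5]  = 5; Pop = |Prey - Migration|  [with Prey=2, Migration=5]  = 3.
Change = 6 − 3 = 3.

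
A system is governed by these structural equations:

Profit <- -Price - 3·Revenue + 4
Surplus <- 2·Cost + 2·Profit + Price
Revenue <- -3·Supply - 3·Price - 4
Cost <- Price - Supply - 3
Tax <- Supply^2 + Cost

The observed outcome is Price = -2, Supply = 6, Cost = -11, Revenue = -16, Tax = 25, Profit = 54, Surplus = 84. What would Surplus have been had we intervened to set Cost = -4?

The intervention breaks the incoming arrows to Cost: Cost <- Price - Supply - 3 no longer applies, and Cost = -4.
Revenue = -3·Supply - 3·Price - 4  [with Supply=6, Price=-2]  = -16
Profit = -Price - 3·Revenue + 4  [with Price=-2, Revenue=-16]  = 54
Surplus = 2·Cost + 2·Profit + Price  [with Cost=-4, Profit=54, Price=-2]  = 98

98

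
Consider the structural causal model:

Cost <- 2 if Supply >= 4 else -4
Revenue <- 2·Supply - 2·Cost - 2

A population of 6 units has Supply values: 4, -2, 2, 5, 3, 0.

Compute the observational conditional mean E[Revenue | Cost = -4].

7.5

E[Revenue|Cost=-4] averages over only the 4 units with Cost=-4 (Supply = -2, 2, 3, 0): Revenue = 2, 10, 12, 6, mean 7.5.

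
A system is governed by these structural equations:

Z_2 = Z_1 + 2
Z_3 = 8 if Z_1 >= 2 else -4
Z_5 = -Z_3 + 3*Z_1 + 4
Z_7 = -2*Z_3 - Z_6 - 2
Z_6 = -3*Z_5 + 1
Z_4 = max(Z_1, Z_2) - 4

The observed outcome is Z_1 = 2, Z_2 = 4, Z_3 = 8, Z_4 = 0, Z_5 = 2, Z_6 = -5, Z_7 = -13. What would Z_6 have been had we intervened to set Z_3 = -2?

-35

The intervention breaks the incoming arrows to Z_3: Z_3 = 8 if Z_1 >= 2 else -4 no longer applies, and Z_3 = -2.
Z_5 = -Z_3 + 3*Z_1 + 4  [with Z_3=-2, Z_1=2]  = 12
Z_6 = -3*Z_5 + 1  [with Z_5=12]  = -35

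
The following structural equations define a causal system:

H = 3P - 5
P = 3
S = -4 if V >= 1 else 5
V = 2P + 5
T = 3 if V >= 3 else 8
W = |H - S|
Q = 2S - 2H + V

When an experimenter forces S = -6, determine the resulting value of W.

Intervening sets S = -6 and removes its equation (S = -4 if V >= 1 else 5).
H = 3P - 5  [with P=3]  = 4
W = |H - S|  [with H=4, S=-6]  = 10

10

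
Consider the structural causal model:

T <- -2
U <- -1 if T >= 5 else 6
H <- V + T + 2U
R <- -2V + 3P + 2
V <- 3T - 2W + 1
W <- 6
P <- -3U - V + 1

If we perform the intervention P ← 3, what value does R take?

45

The intervention breaks the incoming arrows to P: P <- -3U - V + 1 no longer applies, and P = 3.
V = 3T - 2W + 1  [with T=-2, W=6]  = -17
R = -2V + 3P + 2  [with V=-17, P=3]  = 45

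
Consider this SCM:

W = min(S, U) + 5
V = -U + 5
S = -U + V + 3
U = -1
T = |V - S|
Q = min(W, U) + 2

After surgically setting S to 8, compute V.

6

Under do(S=8), the mechanism S = -U + V + 3 is discarded; S is fixed at 8.
Since V is not a descendant of the intervened variable, it is unaffected.
V = -U + 5  [with U=-1]  = 6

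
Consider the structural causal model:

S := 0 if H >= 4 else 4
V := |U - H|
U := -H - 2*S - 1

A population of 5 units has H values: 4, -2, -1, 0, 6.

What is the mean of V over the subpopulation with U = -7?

E[V|U=-7] averages over only the 2 units with U=-7 (H = -2, 6): V = 5, 13, mean 9.

9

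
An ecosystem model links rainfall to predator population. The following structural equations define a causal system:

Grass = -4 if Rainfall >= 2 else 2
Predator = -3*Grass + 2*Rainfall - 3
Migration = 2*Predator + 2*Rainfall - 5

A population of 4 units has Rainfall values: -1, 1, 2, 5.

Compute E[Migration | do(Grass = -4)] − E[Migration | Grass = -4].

Under do(Grass=-4), Grass's equation is replaced by Grass=-4 for every unit. Per-unit Migration: 7, 19, 25, 43. Mean = 23.5.
E[Migration|Grass=-4] averages over only the 2 units with Grass=-4 (Rainfall = 2, 5): Migration = 25, 43, mean 34.
Difference = 23.5 − 34 = -10.5.

-10.5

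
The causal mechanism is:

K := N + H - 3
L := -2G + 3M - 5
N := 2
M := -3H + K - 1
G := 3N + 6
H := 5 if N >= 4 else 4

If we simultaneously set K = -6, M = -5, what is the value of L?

Setting K = -6, M = -5 by intervention discards those variables' equations.
G = 3N + 6  [with N=2]  = 12
L = -2G + 3M - 5  [with G=12, M=-5]  = -44

-44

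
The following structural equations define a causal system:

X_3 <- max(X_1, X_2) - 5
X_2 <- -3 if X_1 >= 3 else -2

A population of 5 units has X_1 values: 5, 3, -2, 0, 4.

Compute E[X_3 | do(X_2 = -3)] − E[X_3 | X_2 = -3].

-2

Every unit gets X_2=-3 under the intervention. X_3 values become 0, -2, -7, -5, -1; E[X_3|do(X_2=-3)] = -3.
Observing X_2=-3 restricts to units where X_2's equation naturally yields -3: X_1 ∈ {5, 3, 4}. In that subpopulation X_3 = 0, -2, -1, mean -1.
Difference = -3 − (-1) = -2.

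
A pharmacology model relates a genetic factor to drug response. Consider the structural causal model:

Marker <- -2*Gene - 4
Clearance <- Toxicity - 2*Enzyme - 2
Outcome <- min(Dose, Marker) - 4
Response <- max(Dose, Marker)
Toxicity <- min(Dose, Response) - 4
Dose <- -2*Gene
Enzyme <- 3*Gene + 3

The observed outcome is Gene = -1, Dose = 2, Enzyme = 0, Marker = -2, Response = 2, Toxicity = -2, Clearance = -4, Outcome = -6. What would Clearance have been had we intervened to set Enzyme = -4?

4

The intervention breaks the incoming arrows to Enzyme: Enzyme <- 3*Gene + 3 no longer applies, and Enzyme = -4.
Dose = -2*Gene  [with Gene=-1]  = 2
Marker = -2*Gene - 4  [with Gene=-1]  = -2
Response = max(Dose, Marker)  [with Dose=2, Marker=-2]  = 2
Toxicity = min(Dose, Response) - 4  [with Dose=2, Response=2]  = -2
Clearance = Toxicity - 2*Enzyme - 2  [with Toxicity=-2, Enzyme=-4]  = 4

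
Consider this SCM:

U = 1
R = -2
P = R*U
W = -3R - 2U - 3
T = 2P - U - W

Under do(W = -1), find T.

-4

Intervening sets W = -1 and removes its equation (W = -3R - 2U - 3).
P = R*U  [with R=-2, U=1]  = -2
T = 2P - U - W  [with P=-2, U=1, W=-1]  = -4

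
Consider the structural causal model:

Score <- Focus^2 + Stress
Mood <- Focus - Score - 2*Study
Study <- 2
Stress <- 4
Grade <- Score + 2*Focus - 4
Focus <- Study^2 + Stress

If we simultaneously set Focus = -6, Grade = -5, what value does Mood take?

The joint intervention fixes Focus = -6, Grade = -5, removing each variable's own equation.
Score = Focus^2 + Stress  [with Focus=-6, Stress=4]  = 40
Mood = Focus - Score - 2*Study  [with Focus=-6, Score=40, Study=2]  = -50

-50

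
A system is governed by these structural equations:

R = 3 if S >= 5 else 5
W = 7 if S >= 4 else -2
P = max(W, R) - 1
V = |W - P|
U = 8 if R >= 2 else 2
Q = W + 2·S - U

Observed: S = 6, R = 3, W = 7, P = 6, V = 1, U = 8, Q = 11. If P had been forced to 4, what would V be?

3

Intervening sets P = 4 and removes its equation (P = max(W, R) - 1).
W = 7 if S >= 4 else -2  [with S=6]  = 7
V = |W - P|  [with W=7, P=4]  = 3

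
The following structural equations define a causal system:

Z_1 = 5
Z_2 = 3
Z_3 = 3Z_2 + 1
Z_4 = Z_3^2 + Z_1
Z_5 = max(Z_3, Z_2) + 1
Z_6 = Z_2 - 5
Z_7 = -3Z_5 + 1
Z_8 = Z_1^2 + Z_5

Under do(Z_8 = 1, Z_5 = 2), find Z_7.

-5

Under do(Z_8 = 1, Z_5 = 2), each intervened variable's structural equation is replaced by its fixed value.
Z_7 = -3Z_5 + 1  [with Z_5=2]  = -5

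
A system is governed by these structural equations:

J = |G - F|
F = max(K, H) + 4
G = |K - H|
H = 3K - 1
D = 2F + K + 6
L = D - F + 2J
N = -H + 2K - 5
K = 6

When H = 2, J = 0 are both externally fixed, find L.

22

Setting H = 2, J = 0 by intervention discards those variables' equations.
F = max(K, H) + 4  [with K=6, H=2]  = 10
D = 2F + K + 6  [with F=10, K=6]  = 32
L = D - F + 2J  [with D=32, F=10, J=0]  = 22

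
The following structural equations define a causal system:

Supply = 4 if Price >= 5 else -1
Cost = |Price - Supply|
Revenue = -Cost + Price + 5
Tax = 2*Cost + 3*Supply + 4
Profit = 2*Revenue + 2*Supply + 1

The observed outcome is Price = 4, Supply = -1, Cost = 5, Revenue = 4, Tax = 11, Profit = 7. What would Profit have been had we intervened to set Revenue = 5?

Under do(Revenue=5), the mechanism Revenue = -Cost + Price + 5 is discarded; Revenue is fixed at 5.
Supply = 4 if Price >= 5 else -1  [with Price=4]  = -1
Profit = 2*Revenue + 2*Supply + 1  [with Revenue=5, Supply=-1]  = 9

9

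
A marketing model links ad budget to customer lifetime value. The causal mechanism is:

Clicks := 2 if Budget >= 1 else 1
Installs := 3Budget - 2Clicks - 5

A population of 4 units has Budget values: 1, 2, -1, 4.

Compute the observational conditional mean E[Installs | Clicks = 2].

Observing Clicks=2 restricts to units where Clicks's equation naturally yields 2: Budget ∈ {1, 2, 4}. In that subpopulation Installs = -6, -3, 3, mean -2.

-2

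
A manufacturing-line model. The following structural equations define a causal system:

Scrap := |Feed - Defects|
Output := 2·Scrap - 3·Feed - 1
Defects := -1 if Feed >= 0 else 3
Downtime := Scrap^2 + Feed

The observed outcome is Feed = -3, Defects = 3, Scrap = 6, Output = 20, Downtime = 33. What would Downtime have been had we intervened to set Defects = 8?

118

do(Defects=8) replaces the equation Defects := -1 if Feed >= 0 else 3 with the constant Defects = 8.
Scrap = |Feed - Defects|  [with Feed=-3, Defects=8]  = 11
Downtime = Scrap^2 + Feed  [with Scrap=11, Feed=-3]  = 118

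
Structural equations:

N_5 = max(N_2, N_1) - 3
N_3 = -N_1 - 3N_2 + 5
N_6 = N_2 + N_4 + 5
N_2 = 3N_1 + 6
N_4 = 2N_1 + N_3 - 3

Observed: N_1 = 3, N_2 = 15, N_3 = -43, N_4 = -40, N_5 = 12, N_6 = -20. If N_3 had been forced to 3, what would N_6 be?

26

The intervention breaks the incoming arrows to N_3: N_3 = -N_1 - 3N_2 + 5 no longer applies, and N_3 = 3.
N_2 = 3N_1 + 6  [with N_1=3]  = 15
N_4 = 2N_1 + N_3 - 3  [with N_1=3, N_3=3]  = 6
N_6 = N_2 + N_4 + 5  [with N_2=15, N_4=6]  = 26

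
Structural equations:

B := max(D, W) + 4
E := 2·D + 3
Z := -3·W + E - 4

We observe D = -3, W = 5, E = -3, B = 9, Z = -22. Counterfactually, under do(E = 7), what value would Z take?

do(E=7) replaces the equation E := 2·D + 3 with the constant E = 7.
Z = -3·W + E - 4  [with W=5, E=7]  = -12

-12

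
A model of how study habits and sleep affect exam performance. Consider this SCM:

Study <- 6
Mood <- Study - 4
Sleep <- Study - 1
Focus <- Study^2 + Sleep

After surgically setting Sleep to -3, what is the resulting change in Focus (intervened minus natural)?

-8

The intervention breaks the incoming arrows to Sleep: Sleep <- Study - 1 no longer applies, and Sleep = -3.
Focus = Study^2 + Sleep  [with Study=6, Sleep=-3]  = 33
Without intervention: Sleep = Study - 1  [with Study=6]  = 5; Focus = Study^2 + Sleep  [with Study=6, Sleep=5]  = 41.
Change = 33 − 41 = -8.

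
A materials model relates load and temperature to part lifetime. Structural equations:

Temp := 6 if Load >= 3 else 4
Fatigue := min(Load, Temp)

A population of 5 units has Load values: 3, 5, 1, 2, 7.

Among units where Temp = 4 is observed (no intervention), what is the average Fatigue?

1.5

Conditioning on Temp=4 selects the 2 unit(s) with Load ∈ {1, 2}. Their Fatigue values: 1, 2. Mean = 1.5.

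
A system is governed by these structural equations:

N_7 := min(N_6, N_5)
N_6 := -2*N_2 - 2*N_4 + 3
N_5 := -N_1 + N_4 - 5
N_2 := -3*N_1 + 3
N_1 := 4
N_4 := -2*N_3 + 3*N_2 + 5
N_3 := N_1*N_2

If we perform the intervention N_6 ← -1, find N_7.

-1

Intervening sets N_6 = -1 and removes its equation (N_6 := -2*N_2 - 2*N_4 + 3).
N_2 = -3*N_1 + 3  [with N_1=4]  = -9
N_3 = N_1*N_2  [with N_1=4, N_2=-9]  = -36
N_4 = -2*N_3 + 3*N_2 + 5  [with N_3=-36, N_2=-9]  = 50
N_5 = -N_1 + N_4 - 5  [with N_1=4, N_4=50]  = 41
N_7 = min(N_6, N_5)  [with N_6=-1, N_5=41]  = -1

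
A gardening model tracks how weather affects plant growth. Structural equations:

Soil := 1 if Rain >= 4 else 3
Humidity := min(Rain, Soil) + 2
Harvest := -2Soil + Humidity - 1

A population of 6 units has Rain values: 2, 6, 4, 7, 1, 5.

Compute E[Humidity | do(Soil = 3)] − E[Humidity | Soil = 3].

1

Under do(Soil=3), Soil's equation is replaced by Soil=3 for every unit. Per-unit Humidity: 4, 5, 5, 5, 3, 5. Mean = 4.5.
Observing Soil=3 restricts to units where Soil's equation naturally yields 3: Rain ∈ {2, 1}. In that subpopulation Humidity = 4, 3, mean 3.5.
Difference = 4.5 − 3.5 = 1.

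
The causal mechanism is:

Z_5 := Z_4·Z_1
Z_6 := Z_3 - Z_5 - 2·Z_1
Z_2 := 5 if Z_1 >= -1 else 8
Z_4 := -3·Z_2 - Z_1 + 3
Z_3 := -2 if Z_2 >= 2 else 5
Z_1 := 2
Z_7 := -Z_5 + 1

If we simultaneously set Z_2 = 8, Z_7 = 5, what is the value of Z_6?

40

Under do(Z_2 = 8, Z_7 = 5), each intervened variable's structural equation is replaced by its fixed value.
Z_3 = -2 if Z_2 >= 2 else 5  [with Z_2=8]  = -2
Z_4 = -3·Z_2 - Z_1 + 3  [with Z_2=8, Z_1=2]  = -23
Z_5 = Z_4·Z_1  [with Z_4=-23, Z_1=2]  = -46
Z_6 = Z_3 - Z_5 - 2·Z_1  [with Z_3=-2, Z_5=-46, Z_1=2]  = 40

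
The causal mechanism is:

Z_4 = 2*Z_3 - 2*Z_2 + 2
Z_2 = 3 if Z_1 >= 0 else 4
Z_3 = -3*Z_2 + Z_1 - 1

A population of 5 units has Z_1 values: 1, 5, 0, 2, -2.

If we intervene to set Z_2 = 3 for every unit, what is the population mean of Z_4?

-21.6

The intervention sets Z_2=3 in all 5 units regardless of Z_1. Recomputing Z_4 per unit gives -22, -14, -24, -20, -28; average -21.6.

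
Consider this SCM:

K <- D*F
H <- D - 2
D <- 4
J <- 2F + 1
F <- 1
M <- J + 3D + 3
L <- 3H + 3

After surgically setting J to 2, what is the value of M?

do(J=2) replaces the equation J <- 2F + 1 with the constant J = 2.
M = J + 3D + 3  [with J=2, D=4]  = 17

17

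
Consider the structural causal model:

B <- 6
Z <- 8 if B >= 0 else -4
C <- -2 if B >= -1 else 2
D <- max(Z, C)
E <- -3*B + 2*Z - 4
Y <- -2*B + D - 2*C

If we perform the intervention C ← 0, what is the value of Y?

The intervention breaks the incoming arrows to C: C <- -2 if B >= -1 else 2 no longer applies, and C = 0.
Z = 8 if B >= 0 else -4  [with B=6]  = 8
D = max(Z, C)  [with Z=8, C=0]  = 8
Y = -2*B + D - 2*C  [with B=6, D=8, C=0]  = -4

-4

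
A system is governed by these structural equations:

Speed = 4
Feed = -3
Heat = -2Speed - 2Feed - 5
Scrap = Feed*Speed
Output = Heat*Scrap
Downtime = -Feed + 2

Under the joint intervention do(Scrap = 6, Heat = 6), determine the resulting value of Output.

36

The joint intervention fixes Scrap = 6, Heat = 6, removing each variable's own equation.
Output = Heat*Scrap  [with Heat=6, Scrap=6]  = 36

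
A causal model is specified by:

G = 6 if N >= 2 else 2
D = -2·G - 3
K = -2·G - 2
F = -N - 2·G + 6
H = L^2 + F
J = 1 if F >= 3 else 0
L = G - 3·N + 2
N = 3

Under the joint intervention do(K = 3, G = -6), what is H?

The joint intervention fixes K = 3, G = -6, removing each variable's own equation.
F = -N - 2·G + 6  [with N=3, G=-6]  = 15
L = G - 3·N + 2  [with G=-6, N=3]  = -13
H = L^2 + F  [with L=-13, F=15]  = 184

184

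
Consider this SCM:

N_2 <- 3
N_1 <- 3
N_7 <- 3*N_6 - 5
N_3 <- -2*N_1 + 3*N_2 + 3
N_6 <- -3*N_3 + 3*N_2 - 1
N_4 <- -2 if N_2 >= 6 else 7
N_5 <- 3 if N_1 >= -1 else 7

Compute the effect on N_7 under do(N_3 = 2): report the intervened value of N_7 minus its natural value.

The intervention breaks the incoming arrows to N_3: N_3 <- -2*N_1 + 3*N_2 + 3 no longer applies, and N_3 = 2.
N_6 = -3*N_3 + 3*N_2 - 1  [with N_3=2, N_2=3]  = 2
N_7 = 3*N_6 - 5  [with N_6=2]  = 1
Without intervention: N_3 = -2*N_1 + 3*N_2 + 3  [with N_1=3, N_2=3]  = 6; N_6 = -3*N_3 + 3*N_2 - 1  [with N_3=6, N_2=3]  = -10; N_7 = 3*N_6 - 5  [with N_6=-10]  = -35.
Change = 1 − (-35) = 36.

36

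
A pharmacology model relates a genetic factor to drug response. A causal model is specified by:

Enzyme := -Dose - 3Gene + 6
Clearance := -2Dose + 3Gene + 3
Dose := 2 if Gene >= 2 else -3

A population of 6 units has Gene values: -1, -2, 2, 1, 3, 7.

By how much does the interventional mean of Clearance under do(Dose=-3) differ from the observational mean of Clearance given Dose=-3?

The intervention sets Dose=-3 in all 6 units regardless of Gene. Recomputing Clearance per unit gives 6, 3, 15, 12, 18, 30; average 14.
E[Clearance|Dose=-3] averages over only the 3 units with Dose=-3 (Gene = -1, -2, 1): Clearance = 6, 3, 12, mean 7.
Difference = 14 − 7 = 7.

7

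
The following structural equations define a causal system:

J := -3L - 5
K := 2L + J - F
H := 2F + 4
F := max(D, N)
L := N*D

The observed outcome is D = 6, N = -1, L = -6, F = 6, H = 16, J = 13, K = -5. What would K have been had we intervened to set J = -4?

Intervening sets J = -4 and removes its equation (J := -3L - 5).
L = N*D  [with N=-1, D=6]  = -6
F = max(D, N)  [with D=6, N=-1]  = 6
K = 2L + J - F  [with L=-6, J=-4, F=6]  = -22

-22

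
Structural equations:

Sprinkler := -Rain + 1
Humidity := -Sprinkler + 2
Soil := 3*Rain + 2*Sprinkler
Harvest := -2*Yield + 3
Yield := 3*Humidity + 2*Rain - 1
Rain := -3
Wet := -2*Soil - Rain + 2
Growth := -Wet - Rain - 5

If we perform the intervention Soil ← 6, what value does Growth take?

5

do(Soil=6) replaces the equation Soil := 3*Rain + 2*Sprinkler with the constant Soil = 6.
Wet = -2*Soil - Rain + 2  [with Soil=6, Rain=-3]  = -7
Growth = -Wet - Rain - 5  [with Wet=-7, Rain=-3]  = 5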